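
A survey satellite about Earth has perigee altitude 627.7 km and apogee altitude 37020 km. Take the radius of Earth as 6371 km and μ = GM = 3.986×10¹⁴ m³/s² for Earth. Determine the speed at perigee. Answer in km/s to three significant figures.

v ≈ 9.90 km/s

r_p = 6371 + 627.7 = 6998.7 km = 6.9987×10⁶ m.
r_a = 6371 + 37020 = 43391 km = 4.3391×10⁷ m.
Semi-major axis a = (r_p + r_a)/2 = 25195 km = 2.519×10⁷ m.
Vis-viva: v² = μ(2/r − 1/a) = 3.986×10¹⁴ × (2.858×10⁻⁷ − 3.969×10⁻⁸) = 9.809×10⁷ m²/s².
v = 9904 m/s = 9.904 km/s.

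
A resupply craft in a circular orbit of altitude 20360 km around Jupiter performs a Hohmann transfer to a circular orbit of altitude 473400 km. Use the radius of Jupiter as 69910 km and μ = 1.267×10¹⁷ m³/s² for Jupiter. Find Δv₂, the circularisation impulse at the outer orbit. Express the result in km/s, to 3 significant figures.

r₁ = 69910 + 20360 = 90270 km = 9.0270×10⁷ m.
r₂ = 69910 + 473400 = 543310 km = 5.4331×10⁸ m.
Transfer ellipse a_t = (r₁ + r₂)/2 = 3.168×10⁸ m.
At r₁: circular v_c1 = √(μ/r₁) = 37460 m/s; transfer-perijove v_p = √[μ(2/r₁ − 1/a_t)] = 49060 m/s.
At r₂: circular v_c2 = √(μ/r₂) = 15270 m/s; transfer-apojove v_a = √[μ(2/r₂ − 1/a_t)] = 8152 m/s.
Δv₂ = v_c2 − v_a = 7119 m/s.
= 7.119 km/s.

Δv ≈ 7.12 km/s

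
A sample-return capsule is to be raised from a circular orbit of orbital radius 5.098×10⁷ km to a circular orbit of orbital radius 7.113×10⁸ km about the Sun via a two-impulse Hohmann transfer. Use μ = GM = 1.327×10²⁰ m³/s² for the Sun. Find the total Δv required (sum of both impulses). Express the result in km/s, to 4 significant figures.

Δv_total ≈ 27.34 km/s

r₁ = 5.098×10⁷ km = 5.098×10¹⁰ m.
r₂ = 7.113×10⁸ km = 7.113×10¹¹ m.
Transfer ellipse a_t = (r₁ + r₂)/2 = 3.811×10¹¹ m.
At r₁: circular v_c1 = √(μ/r₁) = 51020 m/s; transfer-perihelion v_p = √[μ(2/r₁ − 1/a_t)] = 69700 m/s.
Δv₁ = v_p − v_c1 = 18680 m/s.
At r₂: circular v_c2 = √(μ/r₂) = 13660 m/s; transfer-aphelion v_a = √[μ(2/r₂ − 1/a_t)] = 4995 m/s.
Δv₂ = v_c2 − v_a = 8663 m/s.
Total Δv = Δv₁ + Δv₂ = 27340 m/s = 27.34 km/s.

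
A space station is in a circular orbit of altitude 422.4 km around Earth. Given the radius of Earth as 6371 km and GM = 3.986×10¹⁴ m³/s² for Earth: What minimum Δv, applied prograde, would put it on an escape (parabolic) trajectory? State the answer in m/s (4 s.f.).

Δv ≈ 3173 m/s

r = 6371 + 422.4 = 6793.4 km = 6.7934×10⁶ m.
Circular speed v_c = √(μ/r) = 7660 m/s.
Escape speed v_esc = √(2μ/r) = √2 × v_c = 10830 m/s.
Δv = v_esc − v_c = 3173 m/s.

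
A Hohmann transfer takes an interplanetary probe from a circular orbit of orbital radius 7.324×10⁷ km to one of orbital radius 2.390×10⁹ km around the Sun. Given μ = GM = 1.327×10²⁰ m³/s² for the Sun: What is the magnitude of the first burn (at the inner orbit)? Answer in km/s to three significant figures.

Δv ≈ 16.7 km/s

r₁ = 7.324×10⁷ km = 7.324×10¹⁰ m.
r₂ = 2.390×10⁹ km = 2.390×10¹² m.
Transfer ellipse a_t = (r₁ + r₂)/2 = 1.232×10¹² m.
At r₁: circular v_c1 = √(μ/r₁) = 42570 m/s; transfer-perihelion v_p = √[μ(2/r₁ − 1/a_t)] = 59300 m/s.
Δv₁ = v_p − v_c1 = 16730 m/s.
= 16.73 km/s.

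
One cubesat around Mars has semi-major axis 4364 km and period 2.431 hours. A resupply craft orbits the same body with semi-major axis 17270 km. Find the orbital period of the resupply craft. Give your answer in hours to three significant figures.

Kepler's third law: T² ∝ a³, so T₂ = T₁ (a₂/a₁)^(3/2).
a₂/a₁ = 3.957, (a₂/a₁)^(3/2) = 7.872.
T₂ = 2.431 × 7.872 = 19.14 hours.

T₂ ≈ 19.1 hours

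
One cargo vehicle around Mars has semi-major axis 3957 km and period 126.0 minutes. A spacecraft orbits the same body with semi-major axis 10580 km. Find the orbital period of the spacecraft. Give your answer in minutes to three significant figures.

T₂ ≈ 551 minutes

Kepler's third law: T² ∝ a³, so T₂ = T₁ (a₂/a₁)^(3/2).
a₂/a₁ = 2.674, (a₂/a₁)^(3/2) = 4.372.
T₂ = 126.0 × 4.372 = 550.9 minutes.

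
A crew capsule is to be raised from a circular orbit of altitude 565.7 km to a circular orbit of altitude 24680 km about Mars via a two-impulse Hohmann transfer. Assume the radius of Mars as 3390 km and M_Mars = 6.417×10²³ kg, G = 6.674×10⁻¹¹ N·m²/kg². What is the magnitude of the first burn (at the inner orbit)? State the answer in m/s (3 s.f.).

Δv ≈ 1070 m/s

μ = GM = 6.674×10⁻¹¹ × 6.417×10²³ = 4.283×10¹³ m³/s².
r₁ = 3390 + 565.7 = 3955.7 km = 3.9557×10⁶ m.
r₂ = 3390 + 24680 = 28070 km = 2.8070×10⁷ m.
Transfer ellipse a_t = (r₁ + r₂)/2 = 1.601×10⁷ m.
At r₁: circular v_c1 = √(μ/r₁) = 3290 m/s; transfer-periapsis v_p = √[μ(2/r₁ − 1/a_t)] = 4356 m/s.
Δv₁ = v_p − v_c1 = 1066 m/s.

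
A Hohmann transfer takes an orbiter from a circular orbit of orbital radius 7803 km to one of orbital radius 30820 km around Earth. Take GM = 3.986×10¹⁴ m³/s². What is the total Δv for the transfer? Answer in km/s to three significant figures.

r₁ = 7803 km = 7.803×10⁶ m.
r₂ = 30820 km = 3.082×10⁷ m.
Transfer ellipse a_t = (r₁ + r₂)/2 = 1.931×10⁷ m.
At r₁: circular v_c1 = √(μ/r₁) = 7147 m/s; transfer-perigee v_p = √[μ(2/r₁ − 1/a_t)] = 9029 m/s.
Δv₁ = v_p − v_c1 = 1882 m/s.
At r₂: circular v_c2 = √(μ/r₂) = 3596 m/s; transfer-apogee v_a = √[μ(2/r₂ − 1/a_t)] = 2286 m/s.
Δv₂ = v_c2 − v_a = 1310 m/s.
Total Δv = Δv₁ + Δv₂ = 3192 m/s = 3.192 km/s.

Δv_total ≈ 3.19 km/s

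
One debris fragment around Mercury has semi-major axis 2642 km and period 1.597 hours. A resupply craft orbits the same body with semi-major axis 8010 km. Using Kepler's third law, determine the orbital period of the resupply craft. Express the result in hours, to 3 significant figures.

Kepler's third law: T² ∝ a³, so T₂ = T₁ (a₂/a₁)^(3/2).
a₂/a₁ = 3.032, (a₂/a₁)^(3/2) = 5.279.
T₂ = 1.597 × 5.279 = 8.431 hours.

T₂ ≈ 8.43 hours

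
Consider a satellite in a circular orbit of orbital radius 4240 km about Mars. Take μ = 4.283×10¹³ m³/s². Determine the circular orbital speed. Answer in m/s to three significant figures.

r = 4240 km = 4.240×10⁶ m.
For a circular orbit v = √(μ/r) = √(4.283×10¹³ / 4.240×10⁶) = √(1.010×10⁷) = 3178 m/s.

v ≈ 3180 m/s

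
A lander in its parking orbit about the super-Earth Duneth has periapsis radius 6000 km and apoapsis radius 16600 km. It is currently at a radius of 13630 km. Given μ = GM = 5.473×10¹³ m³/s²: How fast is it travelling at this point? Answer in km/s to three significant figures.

v ≈ 1.79 km/s

Semi-major axis a = (r_p + r_a)/2 = 11300 km = 1.130×10⁷ m.
Vis-viva: v² = μ(2/r − 1/a) = 5.473×10¹³ × (1.467×10⁻⁷ − 8.850×10⁻⁸) = 3.187×10⁶ m²/s².
v = 1785 m/s = 1.785 km/s.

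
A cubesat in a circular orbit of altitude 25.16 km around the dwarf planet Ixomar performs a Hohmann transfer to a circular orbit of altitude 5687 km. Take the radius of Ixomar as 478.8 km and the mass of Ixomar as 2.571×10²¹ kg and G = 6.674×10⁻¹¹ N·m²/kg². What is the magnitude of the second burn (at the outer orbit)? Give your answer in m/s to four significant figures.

Δv ≈ 102.0 m/s

μ = GM = 6.674×10⁻¹¹ × 2.571×10²¹ = 1.716×10¹¹ m³/s².
r₁ = 478.8 + 25.16 = 503.96 km = 5.0396×10⁵ m.
r₂ = 478.8 + 5687 = 6165.8 km = 6.1658×10⁶ m.
Transfer ellipse a_t = (r₁ + r₂)/2 = 3.335×10⁶ m.
At r₁: circular v_c1 = √(μ/r₁) = 583.5 m/s; transfer-periapsis v_p = √[μ(2/r₁ − 1/a_t)] = 793.4 m/s.
At r₂: circular v_c2 = √(μ/r₂) = 166.8 m/s; transfer-apoapsis v_a = √[μ(2/r₂ − 1/a_t)] = 64.85 m/s.
Δv₂ = v_c2 − v_a = 102.0 m/s.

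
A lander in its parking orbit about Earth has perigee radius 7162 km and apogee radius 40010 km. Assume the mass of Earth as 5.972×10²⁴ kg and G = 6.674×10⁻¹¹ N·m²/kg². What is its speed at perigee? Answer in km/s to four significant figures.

μ = GM = 6.674×10⁻¹¹ × 5.972×10²⁴ = 3.986×10¹⁴ m³/s².
Semi-major axis a = (r_p + r_a)/2 = 23586 km = 2.359×10⁷ m.
Vis-viva: v² = μ(2/r − 1/a) = 3.986×10¹⁴ × (2.793×10⁻⁷ − 4.240×10⁻⁸) = 9.440×10⁷ m²/s².
v = 9716 m/s = 9.716 km/s.

v ≈ 9.716 km/s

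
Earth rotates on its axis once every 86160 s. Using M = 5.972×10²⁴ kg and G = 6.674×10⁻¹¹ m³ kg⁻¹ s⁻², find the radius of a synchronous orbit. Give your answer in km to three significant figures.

r_sync ≈ 42200 km

μ = GM = 6.674×10⁻¹¹ × 5.972×10²⁴ = 3.986×10¹⁴ m³/s².
A synchronous orbit has period T, so by Kepler's third law a = (μT²/4π²)^(1/3).
μT²/4π² = 3.986×10¹⁴ × (8.616×10⁴)² / 39.48 = 7.495×10²² m³.
a = 4.216×10⁷ m = 42162 km.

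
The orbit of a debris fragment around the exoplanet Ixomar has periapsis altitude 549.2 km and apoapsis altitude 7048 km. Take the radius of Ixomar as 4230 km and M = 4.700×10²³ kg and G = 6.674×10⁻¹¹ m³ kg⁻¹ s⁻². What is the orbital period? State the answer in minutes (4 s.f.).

T ≈ 425.3 minutes

μ = GM = 6.674×10⁻¹¹ × 4.700×10²³ = 3.137×10¹³ m³/s².
r_p = 4230 + 549.2 = 4779.2 km = 4.7792×10⁶ m.
r_a = 4230 + 7048 = 11278 km = 1.1278×10⁷ m.
Semi-major axis a = (r_p + r_a)/2 = (4779.2 + 11278)/2 = 8028.6 km = 8.029×10⁶ m.
By Kepler's third law T = 2π√(a³/μ) = 2π × 4.062×10³ = 2.552×10⁴ s.
= 425.3 minutes.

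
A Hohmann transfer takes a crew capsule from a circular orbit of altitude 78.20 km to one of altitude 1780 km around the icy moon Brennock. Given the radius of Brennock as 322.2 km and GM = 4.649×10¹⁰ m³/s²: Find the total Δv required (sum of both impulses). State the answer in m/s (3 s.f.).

Δv_total ≈ 166 m/s

r₁ = 322.2 + 78.20 = 400.40 km = 4.0040×10⁵ m.
r₂ = 322.2 + 1780 = 2102.2 km = 2.1022×10⁶ m.
Transfer ellipse a_t = (r₁ + r₂)/2 = 1.251×10⁶ m.
At r₁: circular v_c1 = √(μ/r₁) = 340.7 m/s; transfer-periapsis v_p = √[μ(2/r₁ − 1/a_t)] = 441.7 m/s.
Δv₁ = v_p − v_c1 = 100.9 m/s.
At r₂: circular v_c2 = √(μ/r₂) = 148.7 m/s; transfer-apoapsis v_a = √[μ(2/r₂ − 1/a_t)] = 84.12 m/s.
Δv₂ = v_c2 − v_a = 64.59 m/s.
Total Δv = Δv₁ + Δv₂ = 165.5 m/s.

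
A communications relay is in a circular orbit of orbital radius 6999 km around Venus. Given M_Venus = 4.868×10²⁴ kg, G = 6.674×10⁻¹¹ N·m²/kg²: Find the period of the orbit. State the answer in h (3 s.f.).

T ≈ 1.79 h

μ = GM = 6.674×10⁻¹¹ × 4.868×10²⁴ = 3.249×10¹⁴ m³/s².
r = 6999 km = 6.999×10⁶ m.
Kepler's third law: T = 2π√(r³/μ) = 2π√((6.999×10⁶)³ / 3.249×10¹⁴).
r³/μ = 1.055×10⁶ s², so T = 2π × 1.027×10³ = 6.455×10³ s.
Converting: 6.455×10³ s ÷ 3600 = 1.793 h.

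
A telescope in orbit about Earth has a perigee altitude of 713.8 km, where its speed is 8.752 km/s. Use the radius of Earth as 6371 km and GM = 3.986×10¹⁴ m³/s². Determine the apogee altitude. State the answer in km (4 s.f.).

r_p = 6371 + 713.8 = 7084.8 km = 7.085×10⁶ m.
Specific energy ε = v²/2 − μ/r = -1.796×10⁷ J/kg, so a = −μ/(2ε) = 1.110×10⁷ m.
The apsides satisfy r_p + r_a = 2a, so the apogee radius is 2a − r_p = 1.511×10⁷ m = 15106 km.
Apogee altitude = 15106 − 6371 = 8734.8 km.

apogee altitude ≈ 8735 km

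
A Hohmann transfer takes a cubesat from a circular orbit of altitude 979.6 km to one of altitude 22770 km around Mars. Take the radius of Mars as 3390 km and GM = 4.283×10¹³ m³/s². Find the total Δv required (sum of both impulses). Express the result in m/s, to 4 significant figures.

r₁ = 3390 + 979.6 = 4369.6 km = 4.3696×10⁶ m.
r₂ = 3390 + 22770 = 26160 km = 2.6160×10⁷ m.
Transfer ellipse a_t = (r₁ + r₂)/2 = 1.526×10⁷ m.
At r₁: circular v_c1 = √(μ/r₁) = 3131 m/s; transfer-periapsis v_p = √[μ(2/r₁ − 1/a_t)] = 4099 m/s.
Δv₁ = v_p − v_c1 = 967.7 m/s.
At r₂: circular v_c2 = √(μ/r₂) = 1280 m/s; transfer-apoapsis v_a = √[μ(2/r₂ − 1/a_t)] = 684.6 m/s.
Δv₂ = v_c2 − v_a = 595.0 m/s.
Total Δv = Δv₁ + Δv₂ = 1563 m/s.

Δv_total ≈ 1563 m/s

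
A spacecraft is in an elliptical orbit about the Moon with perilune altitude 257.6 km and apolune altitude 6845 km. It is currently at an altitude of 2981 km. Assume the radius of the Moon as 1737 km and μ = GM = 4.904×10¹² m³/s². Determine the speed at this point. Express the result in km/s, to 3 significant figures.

v ≈ 1.07 km/s

r_p = 1737 + 257.6 = 1994.6 km = 1.9946×10⁶ m.
r_a = 1737 + 6845 = 8582.0 km = 8.5820×10⁶ m.
r = 1737 + 2981 = 4718.0 km = 4.718×10⁶ m.
Semi-major axis a = (r_p + r_a)/2 = 5288.3 km = 5.288×10⁶ m.
Vis-viva: v² = μ(2/r − 1/a) = 4.904×10¹² × (4.239×10⁻⁷ − 1.891×10⁻⁷) = 1.152×10⁶ m²/s².
v = 1073 m/s = 1.073 km/s.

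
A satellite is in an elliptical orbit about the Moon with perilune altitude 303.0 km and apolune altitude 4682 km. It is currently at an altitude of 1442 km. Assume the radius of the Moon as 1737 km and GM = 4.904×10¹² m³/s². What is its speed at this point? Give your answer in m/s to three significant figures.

r_p = 1737 + 303.0 = 2040.0 km = 2.0400×10⁶ m.
r_a = 1737 + 4682 = 6419.0 km = 6.4190×10⁶ m.
r = 1737 + 1442 = 3179.0 km = 3.179×10⁶ m.
Semi-major axis a = (r_p + r_a)/2 = 4229.5 km = 4.230×10⁶ m.
Vis-viva: v² = μ(2/r − 1/a) = 4.904×10¹² × (6.291×10⁻⁷ − 2.364×10⁻⁷) = 1.926×10⁶ m²/s².
v = 1388 m/s.

v ≈ 1390 m/s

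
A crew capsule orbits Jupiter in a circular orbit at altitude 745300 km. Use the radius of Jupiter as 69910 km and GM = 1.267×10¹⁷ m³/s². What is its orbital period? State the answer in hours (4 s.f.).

r = 69910 + 745300 = 815210 km = 8.1521×10⁸ m.
Kepler's third law: T = 2π√(r³/μ) = 2π√((8.152×10⁸)³ / 1.267×10¹⁷).
r³/μ = 4.276×10⁹ s², so T = 2π × 6.539×10⁴ = 4.109×10⁵ s.
Converting: 4.109×10⁵ s ÷ 3600 = 114.1 hours.

T ≈ 114.1 hours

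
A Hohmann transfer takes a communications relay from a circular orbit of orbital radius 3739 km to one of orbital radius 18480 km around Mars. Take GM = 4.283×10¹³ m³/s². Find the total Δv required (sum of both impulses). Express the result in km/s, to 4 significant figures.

Δv_total ≈ 1.620 km/s

r₁ = 3739 km = 3.739×10⁶ m.
r₂ = 18480 km = 1.848×10⁷ m.
Transfer ellipse a_t = (r₁ + r₂)/2 = 1.111×10⁷ m.
At r₁: circular v_c1 = √(μ/r₁) = 3385 m/s; transfer-periapsis v_p = √[μ(2/r₁ − 1/a_t)] = 4365 m/s.
Δv₁ = v_p − v_c1 = 980.6 m/s.
At r₂: circular v_c2 = √(μ/r₂) = 1522 m/s; transfer-apoapsis v_a = √[μ(2/r₂ − 1/a_t)] = 883.2 m/s.
Δv₂ = v_c2 − v_a = 639.2 m/s.
Total Δv = Δv₁ + Δv₂ = 1620 m/s = 1.620 km/s.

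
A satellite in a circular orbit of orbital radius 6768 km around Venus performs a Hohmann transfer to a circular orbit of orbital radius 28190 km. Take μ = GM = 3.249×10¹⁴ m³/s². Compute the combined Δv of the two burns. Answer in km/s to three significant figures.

r₁ = 6768 km = 6.768×10⁶ m.
r₂ = 28190 km = 2.819×10⁷ m.
Transfer ellipse a_t = (r₁ + r₂)/2 = 1.748×10⁷ m.
At r₁: circular v_c1 = √(μ/r₁) = 6929 m/s; transfer-periapsis v_p = √[μ(2/r₁ − 1/a_t)] = 8799 m/s.
Δv₁ = v_p − v_c1 = 1870 m/s.
At r₂: circular v_c2 = √(μ/r₂) = 3395 m/s; transfer-apoapsis v_a = √[μ(2/r₂ − 1/a_t)] = 2113 m/s.
Δv₂ = v_c2 − v_a = 1282 m/s.
Total Δv = Δv₁ + Δv₂ = 3153 m/s = 3.153 km/s.

Δv_total ≈ 3.15 km/s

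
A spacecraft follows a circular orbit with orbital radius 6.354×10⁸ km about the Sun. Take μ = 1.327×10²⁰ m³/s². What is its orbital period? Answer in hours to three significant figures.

r = 6.354×10⁸ km = 6.354×10¹¹ m.
Kepler's third law: T = 2π√(r³/μ) = 2π√((6.354×10¹¹)³ / 1.327×10²⁰).
r³/μ = 1.933×10¹⁵ s², so T = 2π × 4.397×10⁷ = 2.763×10⁸ s.
Converting: 2.763×10⁸ s ÷ 3600 = 76740 hours.

T ≈ 76700 hours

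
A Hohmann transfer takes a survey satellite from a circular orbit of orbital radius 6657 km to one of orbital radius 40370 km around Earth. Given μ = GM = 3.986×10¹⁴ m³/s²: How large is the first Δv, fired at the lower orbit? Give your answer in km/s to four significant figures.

Δv ≈ 2.401 km/s

r₁ = 6657 km = 6.657×10⁶ m.
r₂ = 40370 km = 4.037×10⁷ m.
Transfer ellipse a_t = (r₁ + r₂)/2 = 2.351×10⁷ m.
At r₁: circular v_c1 = √(μ/r₁) = 7738 m/s; transfer-perigee v_p = √[μ(2/r₁ − 1/a_t)] = 10140 m/s.
Δv₁ = v_p − v_c1 = 2401 m/s.
= 2.401 km/s.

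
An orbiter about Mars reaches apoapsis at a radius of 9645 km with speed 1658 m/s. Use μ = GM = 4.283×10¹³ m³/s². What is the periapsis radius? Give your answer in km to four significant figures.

periapsis radius ≈ 4324 km

r_a = 9.645×10⁶ m.
Specific energy ε = v²/2 − μ/r = -3.066×10⁶ J/kg, so a = −μ/(2ε) = 6.984×10⁶ m.
The apsides satisfy r_p + r_a = 2a, so the periapsis radius is 2a − r_a = 4.324×10⁶ m = 4323.6 km.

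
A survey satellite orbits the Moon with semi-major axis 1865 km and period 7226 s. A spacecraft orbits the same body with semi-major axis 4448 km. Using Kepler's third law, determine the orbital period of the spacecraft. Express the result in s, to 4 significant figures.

Kepler's third law: T² ∝ a³, so T₂ = T₁ (a₂/a₁)^(3/2).
a₂/a₁ = 2.385, (a₂/a₁)^(3/2) = 3.683.
T₂ = 7226 × 3.683 = 26620 s.

T₂ ≈ 26620 s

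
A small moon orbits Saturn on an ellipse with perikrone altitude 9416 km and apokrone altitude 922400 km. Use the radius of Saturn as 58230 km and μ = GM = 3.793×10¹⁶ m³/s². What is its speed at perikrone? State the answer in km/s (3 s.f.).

r_p = 58230 + 9416 = 67646 km = 6.7646×10⁷ m.
r_a = 58230 + 922400 = 980630 km = 9.8063×10⁸ m.
Semi-major axis a = (r_p + r_a)/2 = 5.2414×10⁵ km = 5.241×10⁸ m.
Vis-viva: v² = μ(2/r − 1/a) = 3.793×10¹⁶ × (2.957×10⁻⁸ − 1.908×10⁻⁹) = 1.049×10⁹ m²/s².
v = 32390 m/s = 32.39 km/s.

v ≈ 32.4 km/s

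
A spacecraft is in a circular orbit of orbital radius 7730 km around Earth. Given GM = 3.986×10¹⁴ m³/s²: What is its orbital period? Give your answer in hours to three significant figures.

T ≈ 1.88 hours

r = 7730 km = 7.730×10⁶ m.
Kepler's third law: T = 2π√(r³/μ) = 2π√((7.730×10⁶)³ / 3.986×10¹⁴).
r³/μ = 1.159×10⁶ s², so T = 2π × 1.076×10³ = 6.764×10³ s.
Converting: 6.764×10³ s ÷ 3600 = 1.879 hours.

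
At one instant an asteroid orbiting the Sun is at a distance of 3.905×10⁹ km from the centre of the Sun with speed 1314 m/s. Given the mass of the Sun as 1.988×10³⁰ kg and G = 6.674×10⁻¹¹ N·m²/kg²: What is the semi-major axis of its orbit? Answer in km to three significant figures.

μ = GM = 6.674×10⁻¹¹ × 1.988×10³⁰ = 1.327×10²⁰ m³/s².
r = 3.905×10¹² m.
Vis-viva rearranged: 1/a = 2/r − v²/μ = 5.122×10⁻¹³ − 1.301×10⁻¹⁴ = 4.992×10⁻¹³ m⁻¹.
a = 2.003×10¹² m = 2.0034×10⁹ km.

a ≈ 2.00×10⁹ km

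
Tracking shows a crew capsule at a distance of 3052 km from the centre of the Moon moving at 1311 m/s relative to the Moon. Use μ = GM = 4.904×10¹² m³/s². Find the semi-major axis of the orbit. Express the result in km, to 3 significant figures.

r = 3.052×10⁶ m.
Vis-viva rearranged: 1/a = 2/r − v²/μ = 6.553×10⁻⁷ − 3.505×10⁻⁷ = 3.048×10⁻⁷ m⁻¹.
a = 3.280×10⁶ m = 3280.5 km.

a ≈ 3280 km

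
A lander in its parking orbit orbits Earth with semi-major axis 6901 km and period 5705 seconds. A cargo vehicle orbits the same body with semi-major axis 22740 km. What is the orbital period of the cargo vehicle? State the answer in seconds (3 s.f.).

Kepler's third law: T² ∝ a³, so T₂ = T₁ (a₂/a₁)^(3/2).
a₂/a₁ = 3.295, (a₂/a₁)^(3/2) = 5.982.
T₂ = 5705 × 5.982 = 34130 seconds.

T₂ ≈ 34100 seconds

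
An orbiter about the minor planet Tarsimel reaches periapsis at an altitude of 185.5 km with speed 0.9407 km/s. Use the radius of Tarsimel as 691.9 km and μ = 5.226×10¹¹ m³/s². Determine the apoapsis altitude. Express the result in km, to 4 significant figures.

apoapsis altitude ≈ 1843 km

r_p = 691.9 + 185.5 = 877.40 km = 8.774×10⁵ m.
Specific energy ε = v²/2 − μ/r = -1.532×10⁵ J/kg, so a = −μ/(2ε) = 1.706×10⁶ m.
The apsides satisfy r_p + r_a = 2a, so the apoapsis radius is 2a − r_p = 2.535×10⁶ m = 2534.6 km.
Apoapsis altitude = 2534.6 − 691.9 = 1842.7 km.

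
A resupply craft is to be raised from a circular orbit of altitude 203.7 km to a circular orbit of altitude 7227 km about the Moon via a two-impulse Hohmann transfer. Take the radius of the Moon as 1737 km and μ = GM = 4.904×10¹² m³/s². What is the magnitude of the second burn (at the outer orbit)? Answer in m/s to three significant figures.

Δv ≈ 298 m/s

r₁ = 1737 + 203.7 = 1940.7 km = 1.9407×10⁶ m.
r₂ = 1737 + 7227 = 8964.0 km = 8.9640×10⁶ m.
Transfer ellipse a_t = (r₁ + r₂)/2 = 5.452×10⁶ m.
At r₁: circular v_c1 = √(μ/r₁) = 1590 m/s; transfer-perilune v_p = √[μ(2/r₁ − 1/a_t)] = 2038 m/s.
At r₂: circular v_c2 = √(μ/r₂) = 739.6 m/s; transfer-apolune v_a = √[μ(2/r₂ − 1/a_t)] = 441.3 m/s.
Δv₂ = v_c2 − v_a = 298.4 m/s.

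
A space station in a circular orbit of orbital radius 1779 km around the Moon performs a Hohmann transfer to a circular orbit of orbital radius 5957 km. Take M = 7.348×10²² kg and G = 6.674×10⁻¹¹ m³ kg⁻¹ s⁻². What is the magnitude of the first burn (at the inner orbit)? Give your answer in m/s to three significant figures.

μ = GM = 6.674×10⁻¹¹ × 7.348×10²² = 4.904×10¹² m³/s².
r₁ = 1779 km = 1.779×10⁶ m.
r₂ = 5957 km = 5.957×10⁶ m.
Transfer ellipse a_t = (r₁ + r₂)/2 = 3.868×10⁶ m.
At r₁: circular v_c1 = √(μ/r₁) = 1660 m/s; transfer-perilune v_p = √[μ(2/r₁ − 1/a_t)] = 2060 m/s.
Δv₁ = v_p − v_c1 = 400.1 m/s.

Δv ≈ 400 m/s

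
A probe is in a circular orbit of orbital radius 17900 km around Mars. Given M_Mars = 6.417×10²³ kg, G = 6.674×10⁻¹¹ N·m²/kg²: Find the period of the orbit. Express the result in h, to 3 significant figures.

T ≈ 20.2 h

μ = GM = 6.674×10⁻¹¹ × 6.417×10²³ = 4.283×10¹³ m³/s².
r = 17900 km = 1.790×10⁷ m.
Kepler's third law: T = 2π√(r³/μ) = 2π√((1.790×10⁷)³ / 4.283×10¹³).
r³/μ = 1.339×10⁸ s², so T = 2π × 1.157×10⁴ = 7.271×10⁴ s.
Converting: 7.271×10⁴ s ÷ 3600 = 20.20 h.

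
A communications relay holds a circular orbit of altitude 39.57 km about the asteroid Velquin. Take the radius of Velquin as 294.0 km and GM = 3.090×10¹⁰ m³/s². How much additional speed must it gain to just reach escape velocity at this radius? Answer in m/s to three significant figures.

r = 294.0 + 39.57 = 333.57 km = 3.3357×10⁵ m.
Circular speed v_c = √(μ/r) = 304.4 m/s.
Escape speed v_esc = √(2μ/r) = √2 × v_c = 430.4 m/s.
Δv = v_esc − v_c = 126.1 m/s.

Δv ≈ 126 m/s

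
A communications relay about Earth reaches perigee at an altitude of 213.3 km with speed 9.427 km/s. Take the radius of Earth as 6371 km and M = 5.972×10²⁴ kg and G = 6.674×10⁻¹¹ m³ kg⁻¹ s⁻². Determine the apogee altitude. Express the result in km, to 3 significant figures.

apogee altitude ≈ 11800 km

μ = GM = 6.674×10⁻¹¹ × 5.972×10²⁴ = 3.986×10¹⁴ m³/s².
r_p = 6371 + 213.3 = 6584.3 km = 6.584×10⁶ m.
Specific energy ε = v²/2 − μ/r = -1.610×10⁷ J/kg, so a = −μ/(2ε) = 1.238×10⁷ m.
The apsides satisfy r_p + r_a = 2a, so the apogee radius is 2a − r_p = 1.817×10⁷ m = 18173 km.
Apogee altitude = 18173 − 6371 = 11802 km.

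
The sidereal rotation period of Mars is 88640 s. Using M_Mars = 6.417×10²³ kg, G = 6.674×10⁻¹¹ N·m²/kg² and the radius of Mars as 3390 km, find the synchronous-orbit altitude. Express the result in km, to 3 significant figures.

μ = GM = 6.674×10⁻¹¹ × 6.417×10²³ = 4.283×10¹³ m³/s².
A synchronous orbit has period T, so by Kepler's third law a = (μT²/4π²)^(1/3).
μT²/4π² = 4.283×10¹³ × (8.864×10⁴)² / 39.48 = 8.524×10²¹ m³.
a = 2.043×10⁷ m = 20427 km.
Altitude h = a − R = 20427 − 3390 = 17037 km.

h_sync ≈ 17000 km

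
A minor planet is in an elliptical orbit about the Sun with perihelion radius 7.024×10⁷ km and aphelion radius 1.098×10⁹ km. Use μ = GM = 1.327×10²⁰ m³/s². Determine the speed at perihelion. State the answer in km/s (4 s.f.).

v ≈ 59.59 km/s

Semi-major axis a = (r_p + r_a)/2 = 5.8412×10⁸ km = 5.841×10¹¹ m.
Vis-viva: v² = μ(2/r − 1/a) = 1.327×10²⁰ × (2.847×10⁻¹¹ − 1.712×10⁻¹²) = 3.551×10⁹ m²/s².
v = 59590 m/s = 59.59 km/s.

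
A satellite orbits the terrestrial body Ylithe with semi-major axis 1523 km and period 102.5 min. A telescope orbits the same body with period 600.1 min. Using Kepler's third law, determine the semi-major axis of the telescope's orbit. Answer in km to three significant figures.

Kepler's third law: a³ ∝ T², so a₂ = a₁ (T₂/T₁)^(2/3).
T₂/T₁ = 5.855, (T₂/T₁)^(2/3) = 3.248.
a₂ = 1523 × 3.248 = 4947 km.

a₂ ≈ 4950 km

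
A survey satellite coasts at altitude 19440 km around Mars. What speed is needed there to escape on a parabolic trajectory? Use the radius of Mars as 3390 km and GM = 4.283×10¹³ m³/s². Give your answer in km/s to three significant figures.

v_esc ≈ 1.94 km/s

r = 3390 + 19440 = 22830 km = 2.2830×10⁷ m.
Escape speed v_esc = √(2μ/r) = √(2 × 4.283×10¹³ / 2.283×10⁷) = √(3.752×10⁶) = 1937 m/s.
= 1.937 km/s.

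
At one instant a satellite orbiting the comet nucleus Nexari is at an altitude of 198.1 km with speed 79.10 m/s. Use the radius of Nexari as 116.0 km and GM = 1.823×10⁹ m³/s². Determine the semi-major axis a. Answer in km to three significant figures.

a ≈ 341 km

r = 116.0 + 198.1 = 314.10 km = 3.141×10⁵ m.
Vis-viva rearranged: 1/a = 2/r − v²/μ = 6.367×10⁻⁶ − 3.432×10⁻⁶ = 2.935×10⁻⁶ m⁻¹.
a = 3.407×10⁵ m = 340.69 km.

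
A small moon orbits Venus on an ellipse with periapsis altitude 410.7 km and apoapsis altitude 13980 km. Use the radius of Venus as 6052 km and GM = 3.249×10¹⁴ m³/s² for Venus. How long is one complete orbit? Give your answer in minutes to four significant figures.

r_p = 6052 + 410.7 = 6462.7 km = 6.4627×10⁶ m.
r_a = 6052 + 13980 = 20032 km = 2.0032×10⁷ m.
Semi-major axis a = (r_p + r_a)/2 = (6462.7 + 20032)/2 = 13247 km = 1.325×10⁷ m.
By Kepler's third law T = 2π√(a³/μ) = 2π × 2.675×10³ = 1.681×10⁴ s.
= 280.1 minutes.

T ≈ 280.1 minutes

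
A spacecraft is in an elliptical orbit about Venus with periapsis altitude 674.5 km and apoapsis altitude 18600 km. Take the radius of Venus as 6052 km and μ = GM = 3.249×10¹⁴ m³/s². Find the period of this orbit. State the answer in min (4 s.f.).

T ≈ 361.0 min

r_p = 6052 + 674.5 = 6726.5 km = 6.7265×10⁶ m.
r_a = 6052 + 18600 = 24652 km = 2.4652×10⁷ m.
Semi-major axis a = (r_p + r_a)/2 = (6726.5 + 24652)/2 = 15689 km = 1.569×10⁷ m.
By Kepler's third law T = 2π√(a³/μ) = 2π × 3.448×10³ = 2.166×10⁴ s.
= 361.0 min.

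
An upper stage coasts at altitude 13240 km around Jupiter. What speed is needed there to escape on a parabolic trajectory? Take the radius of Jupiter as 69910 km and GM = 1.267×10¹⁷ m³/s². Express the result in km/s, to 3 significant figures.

v_esc ≈ 55.2 km/s

r = 69910 + 13240 = 83150 km = 8.3150×10⁷ m.
Escape speed v_esc = √(2μ/r) = √(2 × 1.267×10¹⁷ / 8.315×10⁷) = √(3.048×10⁹) = 55200 m/s.
= 55.20 km/s.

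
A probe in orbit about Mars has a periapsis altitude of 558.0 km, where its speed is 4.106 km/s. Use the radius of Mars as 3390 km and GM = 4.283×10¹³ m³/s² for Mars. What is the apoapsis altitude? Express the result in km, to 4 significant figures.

r_p = 3390 + 558.0 = 3948.0 km = 3.948×10⁶ m.
Specific energy ε = v²/2 − μ/r = -2.419×10⁶ J/kg, so a = −μ/(2ε) = 8.853×10⁶ m.
The apsides satisfy r_p + r_a = 2a, so the apoapsis radius is 2a − r_p = 1.376×10⁷ m = 13758 km.
Apoapsis altitude = 13758 − 3390 = 10368 km.

apoapsis altitude ≈ 10370 km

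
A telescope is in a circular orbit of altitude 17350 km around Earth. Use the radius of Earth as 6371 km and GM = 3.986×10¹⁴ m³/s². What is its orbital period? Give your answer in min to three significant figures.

r = 6371 + 17350 = 23721 km = 2.3721×10⁷ m.
Kepler's third law: T = 2π√(r³/μ) = 2π√((2.372×10⁷)³ / 3.986×10¹⁴).
r³/μ = 3.349×10⁷ s², so T = 2π × 5.787×10³ = 3.636×10⁴ s.
Converting: 3.636×10⁴ s ÷ 60.00 = 606.0 min.

T ≈ 606 min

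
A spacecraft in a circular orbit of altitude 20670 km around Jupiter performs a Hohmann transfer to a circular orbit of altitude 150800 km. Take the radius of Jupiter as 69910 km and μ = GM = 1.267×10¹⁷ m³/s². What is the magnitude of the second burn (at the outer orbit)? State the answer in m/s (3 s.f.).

r₁ = 69910 + 20670 = 90580 km = 9.0580×10⁷ m.
r₂ = 69910 + 150800 = 220710 km = 2.2071×10⁸ m.
Transfer ellipse a_t = (r₁ + r₂)/2 = 1.556×10⁸ m.
At r₁: circular v_c1 = √(μ/r₁) = 37400 m/s; transfer-perijove v_p = √[μ(2/r₁ − 1/a_t)] = 44540 m/s.
At r₂: circular v_c2 = √(μ/r₂) = 23960 m/s; transfer-apojove v_a = √[μ(2/r₂ − 1/a_t)] = 18280 m/s.
Δv₂ = v_c2 − v_a = 5682 m/s.

Δv ≈ 5680 m/s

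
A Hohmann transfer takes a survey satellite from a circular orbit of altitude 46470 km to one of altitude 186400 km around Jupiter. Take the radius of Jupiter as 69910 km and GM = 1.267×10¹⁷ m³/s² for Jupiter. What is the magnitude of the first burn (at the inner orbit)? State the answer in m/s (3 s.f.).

r₁ = 69910 + 46470 = 116380 km = 1.1638×10⁸ m.
r₂ = 69910 + 186400 = 256310 km = 2.5631×10⁸ m.
Transfer ellipse a_t = (r₁ + r₂)/2 = 1.863×10⁸ m.
At r₁: circular v_c1 = √(μ/r₁) = 33000 m/s; transfer-perijove v_p = √[μ(2/r₁ − 1/a_t)] = 38700 m/s.
Δv₁ = v_p − v_c1 = 5702 m/s.

Δv ≈ 5700 m/s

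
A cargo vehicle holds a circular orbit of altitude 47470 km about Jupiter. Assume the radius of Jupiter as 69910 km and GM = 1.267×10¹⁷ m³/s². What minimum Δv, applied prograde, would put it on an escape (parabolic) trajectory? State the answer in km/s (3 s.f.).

Δv ≈ 13.6 km/s

r = 69910 + 47470 = 117380 km = 1.1738×10⁸ m.
Circular speed v_c = √(μ/r) = 32850 m/s.
Escape speed v_esc = √(2μ/r) = √2 × v_c = 46460 m/s.
Δv = v_esc − v_c = 13610 m/s = 13.61 km/s.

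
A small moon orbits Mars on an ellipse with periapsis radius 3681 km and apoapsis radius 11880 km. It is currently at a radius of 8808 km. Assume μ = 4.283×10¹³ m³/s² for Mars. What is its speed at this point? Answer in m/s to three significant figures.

Semi-major axis a = (r_p + r_a)/2 = 7780.5 km = 7.780×10⁶ m.
Vis-viva: v² = μ(2/r − 1/a) = 4.283×10¹³ × (2.271×10⁻⁷ − 1.285×10⁻⁷) = 4.220×10⁶ m²/s².
v = 2054 m/s.

v ≈ 2050 m/s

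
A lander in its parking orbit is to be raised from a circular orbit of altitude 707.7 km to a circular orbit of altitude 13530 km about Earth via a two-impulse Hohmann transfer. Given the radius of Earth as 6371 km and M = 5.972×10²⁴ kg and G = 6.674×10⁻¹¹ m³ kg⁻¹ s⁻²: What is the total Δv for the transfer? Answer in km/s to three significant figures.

μ = GM = 6.674×10⁻¹¹ × 5.972×10²⁴ = 3.986×10¹⁴ m³/s².
r₁ = 6371 + 707.7 = 7078.7 km = 7.0787×10⁶ m.
r₂ = 6371 + 13530 = 19901 km = 1.9901×10⁷ m.
Transfer ellipse a_t = (r₁ + r₂)/2 = 1.349×10⁷ m.
At r₁: circular v_c1 = √(μ/r₁) = 7504 m/s; transfer-perigee v_p = √[μ(2/r₁ − 1/a_t)] = 9114 m/s.
Δv₁ = v_p − v_c1 = 1610 m/s.
At r₂: circular v_c2 = √(μ/r₂) = 4475 m/s; transfer-apogee v_a = √[μ(2/r₂ − 1/a_t)] = 3242 m/s.
Δv₂ = v_c2 − v_a = 1233 m/s.
Total Δv = Δv₁ + Δv₂ = 2844 m/s = 2.844 km/s.

Δv_total ≈ 2.84 km/s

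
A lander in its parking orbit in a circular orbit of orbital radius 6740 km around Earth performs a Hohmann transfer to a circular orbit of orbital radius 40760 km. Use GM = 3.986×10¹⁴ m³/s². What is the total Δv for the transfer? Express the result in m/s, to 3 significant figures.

Δv_total ≈ 3850 m/s

r₁ = 6740 km = 6.740×10⁶ m.
r₂ = 40760 km = 4.076×10⁷ m.
Transfer ellipse a_t = (r₁ + r₂)/2 = 2.375×10⁷ m.
At r₁: circular v_c1 = √(μ/r₁) = 7690 m/s; transfer-perigee v_p = √[μ(2/r₁ − 1/a_t)] = 10070 m/s.
Δv₁ = v_p − v_c1 = 2384 m/s.
At r₂: circular v_c2 = √(μ/r₂) = 3127 m/s; transfer-apogee v_a = √[μ(2/r₂ − 1/a_t)] = 1666 m/s.
Δv₂ = v_c2 − v_a = 1461 m/s.
Total Δv = Δv₁ + Δv₂ = 3846 m/s.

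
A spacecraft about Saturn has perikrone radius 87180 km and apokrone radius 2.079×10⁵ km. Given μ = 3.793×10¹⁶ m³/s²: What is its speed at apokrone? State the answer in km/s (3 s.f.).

Semi-major axis a = (r_p + r_a)/2 = 1.4754×10⁵ km = 1.475×10⁸ m.
Vis-viva: v² = μ(2/r − 1/a) = 3.793×10¹⁶ × (9.620×10⁻⁹ − 6.778×10⁻⁹) = 1.078×10⁸ m²/s².
v = 10380 m/s = 10.38 km/s.

v ≈ 10.4 km/s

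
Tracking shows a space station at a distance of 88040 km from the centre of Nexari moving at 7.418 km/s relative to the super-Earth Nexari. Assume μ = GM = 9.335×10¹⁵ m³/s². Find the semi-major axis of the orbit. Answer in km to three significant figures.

a ≈ 59400 km

r = 8.804×10⁷ m.
Specific orbital energy ε = v²/2 − μ/r = (7418)²/2 − 9.335×10¹⁵/8.804×10⁷ = -7.852×10⁷ J/kg.
Since ε = −μ/(2a), a = −μ/(2ε) = 5.944×10⁷ m = 59445 km.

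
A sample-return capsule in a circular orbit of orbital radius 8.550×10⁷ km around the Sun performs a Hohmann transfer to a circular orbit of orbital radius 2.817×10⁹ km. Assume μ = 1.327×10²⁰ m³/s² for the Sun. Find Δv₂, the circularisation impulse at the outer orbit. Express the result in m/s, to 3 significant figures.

r₁ = 8.550×10⁷ km = 8.550×10¹⁰ m.
r₂ = 2.817×10⁹ km = 2.817×10¹² m.
Transfer ellipse a_t = (r₁ + r₂)/2 = 1.451×10¹² m.
At r₁: circular v_c1 = √(μ/r₁) = 39400 m/s; transfer-perihelion v_p = √[μ(2/r₁ − 1/a_t)] = 54890 m/s.
At r₂: circular v_c2 = √(μ/r₂) = 6863 m/s; transfer-aphelion v_a = √[μ(2/r₂ − 1/a_t)] = 1666 m/s.
Δv₂ = v_c2 − v_a = 5198 m/s.

Δv ≈ 5200 m/s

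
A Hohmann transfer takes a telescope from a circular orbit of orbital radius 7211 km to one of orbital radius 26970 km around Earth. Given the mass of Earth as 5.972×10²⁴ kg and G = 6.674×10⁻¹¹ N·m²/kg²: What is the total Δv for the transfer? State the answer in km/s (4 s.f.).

Δv_total ≈ 3.252 km/s

μ = GM = 6.674×10⁻¹¹ × 5.972×10²⁴ = 3.986×10¹⁴ m³/s².
r₁ = 7211 km = 7.211×10⁶ m.
r₂ = 26970 km = 2.697×10⁷ m.
Transfer ellipse a_t = (r₁ + r₂)/2 = 1.709×10⁷ m.
At r₁: circular v_c1 = √(μ/r₁) = 7435 m/s; transfer-perigee v_p = √[μ(2/r₁ − 1/a_t)] = 9339 m/s.
Δv₁ = v_p − v_c1 = 1905 m/s.
At r₂: circular v_c2 = √(μ/r₂) = 3844 m/s; transfer-apogee v_a = √[μ(2/r₂ − 1/a_t)] = 2497 m/s.
Δv₂ = v_c2 − v_a = 1347 m/s.
Total Δv = Δv₁ + Δv₂ = 3252 m/s = 3.252 km/s.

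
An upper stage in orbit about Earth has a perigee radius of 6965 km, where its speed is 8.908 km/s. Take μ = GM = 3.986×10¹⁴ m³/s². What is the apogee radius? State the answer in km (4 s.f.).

apogee radius ≈ 15740 km

r_p = 6.965×10⁶ m.
Specific energy ε = v²/2 − μ/r = -1.755×10⁷ J/kg, so a = −μ/(2ε) = 1.135×10⁷ m.
The apsides satisfy r_p + r_a = 2a, so the apogee radius is 2a − r_p = 1.574×10⁷ m = 15744 km.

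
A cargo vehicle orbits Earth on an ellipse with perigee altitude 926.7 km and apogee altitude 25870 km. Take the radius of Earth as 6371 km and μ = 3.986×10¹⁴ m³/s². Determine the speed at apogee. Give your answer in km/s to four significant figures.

v ≈ 2.136 km/s

r_p = 6371 + 926.7 = 7297.7 km = 7.2977×10⁶ m.
r_a = 6371 + 25870 = 32241 km = 3.2241×10⁷ m.
Semi-major axis a = (r_p + r_a)/2 = 19769 km = 1.977×10⁷ m.
Vis-viva: v² = μ(2/r − 1/a) = 3.986×10¹⁴ × (6.203×10⁻⁸ − 5.058×10⁻⁸) = 4.564×10⁶ m²/s².
v = 2136 m/s = 2.136 km/s.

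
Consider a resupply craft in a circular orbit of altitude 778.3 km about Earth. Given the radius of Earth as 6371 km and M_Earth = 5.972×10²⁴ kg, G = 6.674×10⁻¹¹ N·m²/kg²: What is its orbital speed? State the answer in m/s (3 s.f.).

μ = GM = 6.674×10⁻¹¹ × 5.972×10²⁴ = 3.986×10¹⁴ m³/s².
r = 6371 + 778.3 = 7149.3 km = 7.1493×10⁶ m.
For a circular orbit v = √(μ/r) = √(3.986×10¹⁴ / 7.149×10⁶) = √(5.575×10⁷) = 7467 m/s.

v ≈ 7470 m/s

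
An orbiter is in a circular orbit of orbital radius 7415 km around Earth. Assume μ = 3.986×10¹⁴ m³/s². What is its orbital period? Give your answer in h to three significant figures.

r = 7415 km = 7.415×10⁶ m.
Kepler's third law: T = 2π√(r³/μ) = 2π√((7.415×10⁶)³ / 3.986×10¹⁴).
r³/μ = 1.023×10⁶ s², so T = 2π × 1.011×10³ = 6.354×10³ s.
Converting: 6.354×10³ s ÷ 3600 = 1.765 h.

T ≈ 1.77 h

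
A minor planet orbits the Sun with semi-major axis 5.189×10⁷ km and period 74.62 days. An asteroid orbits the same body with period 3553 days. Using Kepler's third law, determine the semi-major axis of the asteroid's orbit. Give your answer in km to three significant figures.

a₂ ≈ 6.82×10⁸ km

Kepler's third law: a³ ∝ T², so a₂ = a₁ (T₂/T₁)^(2/3).
T₂/T₁ = 47.61, (T₂/T₁)^(2/3) = 13.14.
a₂ = 5.189×10⁷ × 13.14 = 6.817×10⁸ km.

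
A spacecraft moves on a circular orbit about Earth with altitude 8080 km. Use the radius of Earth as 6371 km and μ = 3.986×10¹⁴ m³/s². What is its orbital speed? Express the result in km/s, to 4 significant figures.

v ≈ 5.252 km/s

r = 6371 + 8080 = 14451 km = 1.4451×10⁷ m.
For a circular orbit v = √(μ/r) = √(3.986×10¹⁴ / 1.445×10⁷) = √(2.758×10⁷) = 5252 m/s.
That is 5.252 km/s.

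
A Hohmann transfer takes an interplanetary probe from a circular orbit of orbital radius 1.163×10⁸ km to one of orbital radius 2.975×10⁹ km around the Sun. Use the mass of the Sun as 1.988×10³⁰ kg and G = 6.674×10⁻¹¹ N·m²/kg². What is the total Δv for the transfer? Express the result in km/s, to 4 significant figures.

μ = GM = 6.674×10⁻¹¹ × 1.988×10³⁰ = 1.327×10²⁰ m³/s².
r₁ = 1.163×10⁸ km = 1.163×10¹¹ m.
r₂ = 2.975×10⁹ km = 2.975×10¹² m.
Transfer ellipse a_t = (r₁ + r₂)/2 = 1.546×10¹² m.
At r₁: circular v_c1 = √(μ/r₁) = 33780 m/s; transfer-perihelion v_p = √[μ(2/r₁ − 1/a_t)] = 46860 m/s.
Δv₁ = v_p − v_c1 = 13080 m/s.
At r₂: circular v_c2 = √(μ/r₂) = 6678 m/s; transfer-aphelion v_a = √[μ(2/r₂ − 1/a_t)] = 1832 m/s.
Δv₂ = v_c2 − v_a = 4846 m/s.
Total Δv = Δv₁ + Δv₂ = 17930 m/s = 17.93 km/s.

Δv_total ≈ 17.93 km/s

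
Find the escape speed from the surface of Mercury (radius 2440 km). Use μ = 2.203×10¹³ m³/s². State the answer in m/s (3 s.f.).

r = R = 2.440×10⁶ m.
Escape speed v_esc = √(2μ/r) = √(2 × 2.203×10¹³ / 2.440×10⁶) = √(1.806×10⁷) = 4249 m/s.

v_esc ≈ 4250 m/s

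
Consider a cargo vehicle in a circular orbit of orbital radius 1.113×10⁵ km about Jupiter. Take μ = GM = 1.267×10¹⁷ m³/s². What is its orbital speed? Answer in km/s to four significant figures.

r = 1.113×10⁵ km = 1.113×10⁸ m.
For a circular orbit v = √(μ/r) = √(1.267×10¹⁷ / 1.113×10⁸) = √(1.138×10⁹) = 33740 m/s.
That is 33.74 km/s.

v ≈ 33.74 km/s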